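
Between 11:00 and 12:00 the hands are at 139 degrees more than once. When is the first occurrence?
At t minutes past 11:00, the hour hand is at 30 x 11 + 0.5t degrees and the minute hand is at 6t degrees.
The smaller angle between them is 139 degrees when |30H - 5.5t| = 139 or |30H - 5.5t| = 221.
With H = 11, solve 30 x 11 - 5.5t = +/- target for each target:
  t = (30 x 11 - 139) / 5.5 = 34.73
  t = (30 x 11 + 139) / 5.5 = 85.27 (outside (0, 60))
  t = (30 x 11 - 221) / 5.5 = 19.82
  t = (30 x 11 + 221) / 5.5 = 100.18 (outside (0, 60))
Valid solutions in (0, 60): {19.82, 34.73} minutes.
The first occurrence is t = 19.82 minutes.
The hands form a 139-degree angle at 19.82 minutes past 11:00.

Final answer: 19.82 minutes past 11:00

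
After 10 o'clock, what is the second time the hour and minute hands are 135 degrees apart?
At t minutes past 10:00, the hour hand is at 30 x 10 + 0.5t degrees and the minute hand is at 6t degrees.
The smaller angle between them is 135 degrees when |30H - 5.5t| = 135 or |30H - 5.5t| = 225.
With H = 10, solve 30 x 10 - 5.5t = +/- target for each target:
  t = (30 x 10 - 135) / 5.5 = 30
  t = (30 x 10 + 135) / 5.5 = 79.09 (outside (0, 60))
  t = (30 x 10 - 225) / 5.5 = 13.64
  t = (30 x 10 + 225) / 5.5 = 95.45 (outside (0, 60))
Valid solutions in (0, 60): {13.64, 30} minutes.
The second occurrence is t = 30 minutes.
The hands form a 135-degree angle at 30 minutes past 10:00.

Final answer: 30 minutes past 10:00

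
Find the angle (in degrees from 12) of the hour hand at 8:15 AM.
The hour hand moves 30 degrees per hour and 0.5 degrees per minute.
At 8:15: (8) x 30 + 15 x 0.5 = 240 + 7.5 = 247.5 degrees

Final answer: 247.5 degrees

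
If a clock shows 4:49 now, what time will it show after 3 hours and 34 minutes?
Starting time: 4:49
Adding 34 minutes to 49 minutes: 49 + 34 = 83 minutes = 1 hour and 23 minutes
Adding 3 hours: 4 + 3 + 1 (carry) = 8
Final time: 8:23

Final answer: 8:23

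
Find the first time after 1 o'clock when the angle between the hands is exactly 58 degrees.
At t minutes past 1:00, the hour hand is at 30 x 1 + 0.5t degrees and the minute hand is at 6t degrees.
The smaller angle between them is 58 degrees when |30H - 5.5t| = 58 or |30H - 5.5t| = 302.
With H = 1, solve 30 x 1 - 5.5t = +/- target for each target:
  t = (30 x 1 - 58) / 5.5 = -5.09 (outside (0, 60))
  t = (30 x 1 + 58) / 5.5 = 16
  t = (30 x 1 - 302) / 5.5 = -49.45 (outside (0, 60))
  t = (30 x 1 + 302) / 5.5 = 60.36 (outside (0, 60))
Valid solutions in (0, 60): {16} minutes.
The first occurrence is t = 16 minutes.
The hands form a 58-degree angle at 16 minutes past 1:00.

Final answer: 16 minutes past 1:00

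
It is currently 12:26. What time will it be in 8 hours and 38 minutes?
Starting time: 12:26
Adding 38 minutes to 26 minutes: 26 + 38 = 64 minutes = 1 hour and 4 minutes
Adding 8 hours: 12 + 8 + 1 (carry) = 21 - 12 = 9
Final time: 9:04

Final answer: 9:04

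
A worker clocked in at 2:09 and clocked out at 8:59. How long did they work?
From 2:09 to 8:59:
(8 x 60 + 59) - (2 x 60 + 9) = 539 - 129 = 410 minutes
= 6 hours and 50 minutes

Final answer: 6 hours and 50 minutes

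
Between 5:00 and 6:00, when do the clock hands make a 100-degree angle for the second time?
At t minutes past 5:00, the hour hand is at 30 x 5 + 0.5t degrees and the minute hand is at 6t degrees.
The smaller angle between them is 100 degrees when |30H - 5.5t| = 100 or |30H - 5.5t| = 260.
With H = 5, solve 30 x 5 - 5.5t = +/- target for each target:
  t = (30 x 5 - 100) / 5.5 = 9.09
  t = (30 x 5 + 100) / 5.5 = 45.45
  t = (30 x 5 - 260) / 5.5 = -20 (outside (0, 60))
  t = (30 x 5 + 260) / 5.5 = 74.55 (outside (0, 60))
Valid solutions in (0, 60): {9.09, 45.45} minutes.
The second occurrence is t = 45.45 minutes.
The hands form a 100-degree angle at 45.45 minutes past 5:00.

Final answer: 45.45 minutes past 5:00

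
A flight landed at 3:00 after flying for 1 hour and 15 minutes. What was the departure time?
Starting time: 3:00 = 180 total minutes past 12:00
Subtracting: 1 hour and 15 minutes = 75 minutes
180 - 75 = 105 minutes
= 1 hour and 45 minutes past 12:00 = 1:45

Final answer: 1:45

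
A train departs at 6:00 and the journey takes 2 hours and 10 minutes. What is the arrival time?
Starting time: 6:00
Adding 10 minutes to 0 minutes: 0 + 10 = 10 minutes
Adding 2 hours: 6 + 2 = 8
Final time: 8:10

Final answer: 8:10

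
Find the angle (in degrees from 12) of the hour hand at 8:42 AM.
The hour hand moves 30 degrees per hour and 0.5 degrees per minute.
At 8:42: (8) x 30 + 42 x 0.5 = 240 + 21 = 261 degrees

Final answer: 261 degrees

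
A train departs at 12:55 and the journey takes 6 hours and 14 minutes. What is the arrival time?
Starting time: 12:55
Adding 14 minutes to 55 minutes: 55 + 14 = 69 minutes = 1 hour and 9 minutes
Adding 6 hours: 12 + 6 + 1 (carry) = 19 - 12 = 7
Final time: 7:09

Final answer: 7:09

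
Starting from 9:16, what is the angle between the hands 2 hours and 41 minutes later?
First find the time 2 hours and 41 minutes after 9:16.
Total minutes: 9 x 60 + 16 + 2 x 60 + 41 = 717.
717 mod 720 = 717 minutes = 11:57.
Now compute the angle at 11:57:
Hour hand: 11 x 30 + 57 x 0.5 = 358.5 degrees
Minute hand: 57 x 6 = 342 degrees
Difference: |358.5 - 342| = 16.5 degrees
The angle is 16.5 degrees

Final answer: 16.5 degrees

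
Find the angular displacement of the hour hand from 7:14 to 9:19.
The hour hand moves 0.5 degrees per minute.
Time elapsed: 9:19 - 7:14 = 125 minutes
Angular displacement: 125 x 0.5 = 62.5 degrees

Final answer: 62.5 degrees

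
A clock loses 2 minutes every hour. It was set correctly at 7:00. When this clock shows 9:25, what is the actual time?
For every 60 true minutes, the faulty clock advances 58 minutes, so 1 faulty-clock minute corresponds to 60/58 true minutes.
From 7:00 to 9:25 on the faulty dial is 145 minutes.
True elapsed: 145 x 60/58 = 150 minutes = 2 hours and 30 minutes.
True time: 7:00 + 2 hours and 30 minutes = 9:30.

Final answer: 9:30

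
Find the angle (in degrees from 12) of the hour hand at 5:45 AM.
The hour hand moves 30 degrees per hour and 0.5 degrees per minute.
At 5:45: (5) x 30 + 45 x 0.5 = 150 + 22.5 = 172.5 degrees

Final answer: 172.5 degrees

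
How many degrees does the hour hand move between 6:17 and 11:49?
The hour hand moves 0.5 degrees per minute.
Time elapsed: 11:49 - 6:17 = 332 minutes
Angular displacement: 332 x 0.5 = 166 degrees

Final answer: 166 degrees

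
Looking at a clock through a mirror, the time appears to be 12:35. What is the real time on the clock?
Reflection across the vertical (12-6) axis maps a hand at angle A degrees to (360 - A) degrees, which sends a reading of T minutes past 12:00 to (720 - T) minutes past 12:00.
Mirror reads 12:35 = 35 minutes past 12:00.
Actual time: (720 - 35) mod 720 = 685 minutes = 11:25.

Final answer: 11:25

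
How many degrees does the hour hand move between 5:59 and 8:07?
The hour hand moves 0.5 degrees per minute.
Time elapsed: 8:07 - 5:59 = 128 minutes
Angular displacement: 128 x 0.5 = 64 degrees

Final answer: 64 degrees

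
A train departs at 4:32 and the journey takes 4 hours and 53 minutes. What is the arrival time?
Starting time: 4:32
Adding 53 minutes to 32 minutes: 32 + 53 = 85 minutes = 1 hour and 25 minutes
Adding 4 hours: 4 + 4 + 1 (carry) = 9
Final time: 9:25

Final answer: 9:25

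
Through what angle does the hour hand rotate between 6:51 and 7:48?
The hour hand moves 0.5 degrees per minute.
Time elapsed: 7:48 - 6:51 = 57 minutes
Angular displacement: 57 x 0.5 = 28.5 degrees

Final answer: 28.5 degrees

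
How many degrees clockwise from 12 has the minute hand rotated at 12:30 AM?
The minute hand moves 6 degrees per minute.
At 12:30: 30 x 6 = 180 degrees

Final answer: 180 degrees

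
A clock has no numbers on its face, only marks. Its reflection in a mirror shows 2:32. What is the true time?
Reflection across the vertical (12-6) axis maps a hand at angle A degrees to (360 - A) degrees, which sends a reading of T minutes past 12:00 to (720 - T) minutes past 12:00.
Mirror reads 2:32 = 152 minutes past 12:00.
Actual time: (720 - 152) mod 720 = 568 minutes = 9:28.

Final answer: 9:28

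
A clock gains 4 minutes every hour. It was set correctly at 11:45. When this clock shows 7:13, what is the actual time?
For every 60 true minutes, the faulty clock advances 64 minutes, so 1 faulty-clock minute corresponds to 60/64 true minutes.
From 11:45 to 7:13 on the faulty dial is 448 minutes.
True elapsed: 448 x 60/64 = 420 minutes = 7 hours.
True time: 11:45 + 7 hours = 6:45.

Final answer: 6:45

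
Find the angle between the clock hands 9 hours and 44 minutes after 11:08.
First find the time 9 hours and 44 minutes after 11:08.
Total minutes: 11 x 60 + 8 + 9 x 60 + 44 = 1252.
1252 mod 720 = 532 minutes = 8:52.
Now compute the angle at 8:52:
Hour hand: 8 x 30 + 52 x 0.5 = 266 degrees
Minute hand: 52 x 6 = 312 degrees
Difference: |266 - 312| = 46 degrees
The angle is 46 degrees

Final answer: 46 degrees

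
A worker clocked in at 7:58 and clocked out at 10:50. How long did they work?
From 7:58 to 10:50:
(10 x 60 + 50) - (7 x 60 + 58) = 650 - 478 = 172 minutes
= 2 hours and 52 minutes

Final answer: 2 hours and 52 minutes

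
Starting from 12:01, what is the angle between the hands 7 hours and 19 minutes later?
First find the time 7 hours and 19 minutes after 12:01.
Total minutes: 12 x 60 + 1 + 7 x 60 + 19 = 1160.
1160 mod 720 = 440 minutes = 7:20.
Now compute the angle at 7:20:
Hour hand: 7 x 30 + 20 x 0.5 = 220 degrees
Minute hand: 20 x 6 = 120 degrees
Difference: |220 - 120| = 100 degrees
The angle is 100 degrees

Final answer: 100 degrees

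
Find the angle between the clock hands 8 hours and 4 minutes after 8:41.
First find the time 8 hours and 4 minutes after 8:41.
Total minutes: 8 x 60 + 41 + 8 x 60 + 4 = 1005.
1005 mod 720 = 285 minutes = 4:45.
Now compute the angle at 4:45:
Hour hand: 4 x 30 + 45 x 0.5 = 142.5 degrees
Minute hand: 45 x 6 = 270 degrees
Difference: |142.5 - 270| = 127.5 degrees
The angle is 127.5 degrees

Final answer: 127.5 degrees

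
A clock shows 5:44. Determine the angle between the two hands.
Hour hand position: 5 x 30 + 44 x 0.5 = 172 degrees
Minute hand position: 44 x 6 = 264 degrees
Difference: |172 - 264| = 92 degrees
The angle between the hands is 92 degrees

Final answer: 92 degrees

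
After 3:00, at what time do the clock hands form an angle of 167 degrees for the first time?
At t minutes past 3:00, the hour hand is at 30 x 3 + 0.5t degrees and the minute hand is at 6t degrees.
The smaller angle between them is 167 degrees when |30H - 5.5t| = 167 or |30H - 5.5t| = 193.
With H = 3, solve 30 x 3 - 5.5t = +/- target for each target:
  t = (30 x 3 - 167) / 5.5 = -14 (outside (0, 60))
  t = (30 x 3 + 167) / 5.5 = 46.73
  t = (30 x 3 - 193) / 5.5 = -18.73 (outside (0, 60))
  t = (30 x 3 + 193) / 5.5 = 51.45
Valid solutions in (0, 60): {46.73, 51.45} minutes.
The first occurrence is t = 46.73 minutes.
The hands form a 167-degree angle at 46.73 minutes past 3:00.

Final answer: 46.73 minutes past 3:00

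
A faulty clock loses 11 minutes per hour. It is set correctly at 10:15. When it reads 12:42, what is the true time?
For every 60 true minutes, the faulty clock advances 49 minutes, so 1 faulty-clock minute corresponds to 60/49 true minutes.
From 10:15 to 12:42 on the faulty dial is 147 minutes.
True elapsed: 147 x 60/49 = 180 minutes = 3 hours.
True time: 10:15 + 3 hours = 1:15.

Final answer: 1:15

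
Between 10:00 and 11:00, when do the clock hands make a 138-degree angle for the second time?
At t minutes past 10:00, the hour hand is at 30 x 10 + 0.5t degrees and the minute hand is at 6t degrees.
The smaller angle between them is 138 degrees when |30H - 5.5t| = 138 or |30H - 5.5t| = 222.
With H = 10, solve 30 x 10 - 5.5t = +/- target for each target:
  t = (30 x 10 - 138) / 5.5 = 29.45
  t = (30 x 10 + 138) / 5.5 = 79.64 (outside (0, 60))
  t = (30 x 10 - 222) / 5.5 = 14.18
  t = (30 x 10 + 222) / 5.5 = 94.91 (outside (0, 60))
Valid solutions in (0, 60): {14.18, 29.45} minutes.
The second occurrence is t = 29.45 minutes.
The hands form a 138-degree angle at 29.45 minutes past 10:00.

Final answer: 29.45 minutes past 10:00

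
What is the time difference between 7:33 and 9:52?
From 7:33 to 9:52:
(9 x 60 + 52) - (7 x 60 + 33) = 592 - 453 = 139 minutes
= 2 hours and 19 minutes

Final answer: 2 hours and 19 minutes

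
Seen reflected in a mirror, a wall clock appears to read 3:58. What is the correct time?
Reflection across the vertical (12-6) axis maps a hand at angle A degrees to (360 - A) degrees, which sends a reading of T minutes past 12:00 to (720 - T) minutes past 12:00.
Mirror reads 3:58 = 238 minutes past 12:00.
Actual time: (720 - 238) mod 720 = 482 minutes = 8:02.

Final answer: 8:02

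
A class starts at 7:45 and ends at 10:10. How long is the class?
From 7:45 to 10:10:
(10 x 60 + 10) - (7 x 60 + 45) = 610 - 465 = 145 minutes
= 2 hours and 25 minutes

Final answer: 2 hours and 25 minutes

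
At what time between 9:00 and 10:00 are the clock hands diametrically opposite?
For hands to be 180 degrees apart: |30H - 5.5t| = 180
With H = 9: t = (30 x 9 + 180)/5.5 = 81.82 or t = (30 x 9 - 180)/5.5 = 16.36
First valid solution (0 < t < 60): t = 16.36 minutes
The hands are opposite at 16.36 minutes past 9:00.

Final answer: 16.36 minutes past 9:00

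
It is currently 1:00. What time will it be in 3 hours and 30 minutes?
Starting time: 1:00
Adding 30 minutes to 0 minutes: 0 + 30 = 30 minutes
Adding 3 hours: 1 + 3 = 4
Final time: 4:30

Final answer: 4:30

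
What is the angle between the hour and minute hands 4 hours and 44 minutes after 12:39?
First find the time 4 hours and 44 minutes after 12:39.
Total minutes: 12 x 60 + 39 + 4 x 60 + 44 = 1043.
1043 mod 720 = 323 minutes = 5:23.
Now compute the angle at 5:23:
Hour hand: 5 x 30 + 23 x 0.5 = 161.5 degrees
Minute hand: 23 x 6 = 138 degrees
Difference: |161.5 - 138| = 23.5 degrees
The angle is 23.5 degrees

Final answer: 23.5 degrees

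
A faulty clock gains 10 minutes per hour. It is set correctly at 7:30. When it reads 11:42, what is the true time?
For every 60 true minutes, the faulty clock advances 70 minutes, so 1 faulty-clock minute corresponds to 60/70 true minutes.
From 7:30 to 11:42 on the faulty dial is 252 minutes.
True elapsed: 252 x 60/70 = 216 minutes = 3 hours and 36 minutes.
True time: 7:30 + 3 hours and 36 minutes = 11:06.

Final answer: 11:06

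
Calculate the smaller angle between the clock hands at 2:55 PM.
Hour hand position: 2 x 30 + 55 x 0.5 = 87.5 degrees
Minute hand position: 55 x 6 = 330 degrees
Difference: |87.5 - 330| = 242.5 degrees
Since 242.5 > 180, the smaller angle is 360 - 242.5 = 117.5 degrees

Final answer: 117.5 degrees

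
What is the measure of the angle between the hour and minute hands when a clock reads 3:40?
Hour hand position: 3 x 30 + 40 x 0.5 = 110 degrees
Minute hand position: 40 x 6 = 240 degrees
Difference: |110 - 240| = 130 degrees
The angle between the hands is 130 degrees

Final answer: 130 degrees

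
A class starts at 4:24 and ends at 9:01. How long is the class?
From 4:24 to 9:01:
(9 x 60 + 1) - (4 x 60 + 24) = 541 - 264 = 277 minutes
= 4 hours and 37 minutes

Final answer: 4 hours and 37 minutes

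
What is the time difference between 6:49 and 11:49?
From 6:49 to 11:49:
(11 x 60 + 49) - (6 x 60 + 49) = 709 - 409 = 300 minutes
= 5 hours

Final answer: 5 hours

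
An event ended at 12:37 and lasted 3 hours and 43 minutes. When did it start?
Starting time: 12:37 = 37 total minutes past 12:00
Subtracting: 3 hours and 43 minutes = 223 minutes
37 - 223 = -186 (negative, add 12 hours = 720) = 534 minutes
= 8 hours and 54 minutes past 12:00 = 8:54

Final answer: 8:54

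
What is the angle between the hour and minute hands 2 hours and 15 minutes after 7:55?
First find the time 2 hours and 15 minutes after 7:55.
Total minutes: 7 x 60 + 55 + 2 x 60 + 15 = 610.
610 mod 720 = 610 minutes = 10:10.
Now compute the angle at 10:10:
Hour hand: 10 x 30 + 10 x 0.5 = 305 degrees
Minute hand: 10 x 6 = 60 degrees
Difference: |305 - 60| = 245 degrees
Smaller angle: 360 - 245 = 115 degrees

Final answer: 115 degrees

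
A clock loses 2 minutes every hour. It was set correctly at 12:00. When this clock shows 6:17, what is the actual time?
For every 60 true minutes, the faulty clock advances 58 minutes, so 1 faulty-clock minute corresponds to 60/58 true minutes.
From 12:00 to 6:17 on the faulty dial is 377 minutes.
True elapsed: 377 x 60/58 = 390 minutes = 6 hours and 30 minutes.
True time: 12:00 + 6 hours and 30 minutes = 6:30.

Final answer: 6:30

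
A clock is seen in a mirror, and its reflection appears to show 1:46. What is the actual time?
Reflection across the vertical (12-6) axis maps a hand at angle A degrees to (360 - A) degrees, which sends a reading of T minutes past 12:00 to (720 - T) minutes past 12:00.
Mirror reads 1:46 = 106 minutes past 12:00.
Actual time: (720 - 106) mod 720 = 614 minutes = 10:14.

Final answer: 10:14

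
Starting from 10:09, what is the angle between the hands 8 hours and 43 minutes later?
First find the time 8 hours and 43 minutes after 10:09.
Total minutes: 10 x 60 + 9 + 8 x 60 + 43 = 1132.
1132 mod 720 = 412 minutes = 6:52.
Now compute the angle at 6:52:
Hour hand: 6 x 30 + 52 x 0.5 = 206 degrees
Minute hand: 52 x 6 = 312 degrees
Difference: |206 - 312| = 106 degrees
The angle is 106 degrees

Final answer: 106 degrees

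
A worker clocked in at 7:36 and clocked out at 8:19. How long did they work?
From 7:36 to 8:19:
(8 x 60 + 19) - (7 x 60 + 36) = 499 - 456 = 43 minutes
= 43 minutes

Final answer: 43 minutes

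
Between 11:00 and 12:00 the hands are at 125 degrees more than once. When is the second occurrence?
At t minutes past 11:00, the hour hand is at 30 x 11 + 0.5t degrees and the minute hand is at 6t degrees.
The smaller angle between them is 125 degrees when |30H - 5.5t| = 125 or |30H - 5.5t| = 235.
With H = 11, solve 30 x 11 - 5.5t = +/- target for each target:
  t = (30 x 11 - 125) / 5.5 = 37.27
  t = (30 x 11 + 125) / 5.5 = 82.73 (outside (0, 60))
  t = (30 x 11 - 235) / 5.5 = 17.27
  t = (30 x 11 + 235) / 5.5 = 102.73 (outside (0, 60))
Valid solutions in (0, 60): {17.27, 37.27} minutes.
The second occurrence is t = 37.27 minutes.
The hands form a 125-degree angle at 37.27 minutes past 11:00.

Final answer: 37.27 minutes past 11:00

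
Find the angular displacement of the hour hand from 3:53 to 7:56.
The hour hand moves 0.5 degrees per minute.
Time elapsed: 7:56 - 3:53 = 243 minutes
Angular displacement: 243 x 0.5 = 121.5 degrees

Final answer: 121.5 degrees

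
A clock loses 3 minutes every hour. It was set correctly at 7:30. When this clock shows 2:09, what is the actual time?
For every 60 true minutes, the faulty clock advances 57 minutes, so 1 faulty-clock minute corresponds to 60/57 true minutes.
From 7:30 to 2:09 on the faulty dial is 399 minutes.
True elapsed: 399 x 60/57 = 420 minutes = 7 hours.
True time: 7:30 + 7 hours = 2:30.

Final answer: 2:30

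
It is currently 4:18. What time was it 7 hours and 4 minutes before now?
Starting time: 4:18 = 258 total minutes past 12:00
Subtracting: 7 hours and 4 minutes = 424 minutes
258 - 424 = -166 (negative, add 12 hours = 720) = 554 minutes
= 9 hours and 14 minutes past 12:00 = 9:14

Final answer: 9:14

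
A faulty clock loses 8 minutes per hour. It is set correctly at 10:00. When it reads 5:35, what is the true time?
For every 60 true minutes, the faulty clock advances 52 minutes, so 1 faulty-clock minute corresponds to 60/52 true minutes.
From 10:00 to 5:35 on the faulty dial is 455 minutes.
True elapsed: 455 x 60/52 = 525 minutes = 8 hours and 45 minutes.
True time: 10:00 + 8 hours and 45 minutes = 6:45.

Final answer: 6:45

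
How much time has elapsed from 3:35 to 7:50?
From 3:35 to 7:50:
(7 x 60 + 50) - (3 x 60 + 35) = 470 - 215 = 255 minutes
= 4 hours and 15 minutes

Final answer: 4 hours and 15 minutes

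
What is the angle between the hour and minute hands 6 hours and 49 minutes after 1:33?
First find the time 6 hours and 49 minutes after 1:33.
Total minutes: 1 x 60 + 33 + 6 x 60 + 49 = 502.
502 mod 720 = 502 minutes = 8:22.
Now compute the angle at 8:22:
Hour hand: 8 x 30 + 22 x 0.5 = 251 degrees
Minute hand: 22 x 6 = 132 degrees
Difference: |251 - 132| = 119 degrees
The angle is 119 degrees

Final answer: 119 degrees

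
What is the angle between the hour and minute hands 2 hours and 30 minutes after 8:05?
First find the time 2 hours and 30 minutes after 8:05.
Total minutes: 8 x 60 + 5 + 2 x 60 + 30 = 635.
635 mod 720 = 635 minutes = 10:35.
Now compute the angle at 10:35:
Hour hand: 10 x 30 + 35 x 0.5 = 317.5 degrees
Minute hand: 35 x 6 = 210 degrees
Difference: |317.5 - 210| = 107.5 degrees
The angle is 107.5 degrees

Final answer: 107.5 degrees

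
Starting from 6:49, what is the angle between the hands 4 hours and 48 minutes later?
First find the time 4 hours and 48 minutes after 6:49.
Total minutes: 6 x 60 + 49 + 4 x 60 + 48 = 697.
697 mod 720 = 697 minutes = 11:37.
Now compute the angle at 11:37:
Hour hand: 11 x 30 + 37 x 0.5 = 348.5 degrees
Minute hand: 37 x 6 = 222 degrees
Difference: |348.5 - 222| = 126.5 degrees
The angle is 126.5 degrees

Final answer: 126.5 degrees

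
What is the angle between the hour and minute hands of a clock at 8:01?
Hour hand position: 8 x 30 + 1 x 0.5 = 240.5 degrees
Minute hand position: 1 x 6 = 6 degrees
Difference: |240.5 - 6| = 234.5 degrees
Since 234.5 > 180, the smaller angle is 360 - 234.5 = 125.5 degrees

Final answer: 125.5 degrees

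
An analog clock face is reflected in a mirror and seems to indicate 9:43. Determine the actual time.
Reflection across the vertical (12-6) axis maps a hand at angle A degrees to (360 - A) degrees, which sends a reading of T minutes past 12:00 to (720 - T) minutes past 12:00.
Mirror reads 9:43 = 583 minutes past 12:00.
Actual time: (720 - 583) mod 720 = 137 minutes = 2:17.

Final answer: 2:17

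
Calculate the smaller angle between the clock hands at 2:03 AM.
Hour hand position: 2 x 30 + 3 x 0.5 = 61.5 degrees
Minute hand position: 3 x 6 = 18 degrees
Difference: |61.5 - 18| = 43.5 degrees
The angle between the hands is 43.5 degrees

Final answer: 43.5 degrees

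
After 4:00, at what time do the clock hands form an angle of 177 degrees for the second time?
At t minutes past 4:00, the hour hand is at 30 x 4 + 0.5t degrees and the minute hand is at 6t degrees.
The smaller angle between them is 177 degrees when |30H - 5.5t| = 177 or |30H - 5.5t| = 183.
With H = 4, solve 30 x 4 - 5.5t = +/- target for each target:
  t = (30 x 4 - 177) / 5.5 = -10.36 (outside (0, 60))
  t = (30 x 4 + 177) / 5.5 = 54
  t = (30 x 4 - 183) / 5.5 = -11.45 (outside (0, 60))
  t = (30 x 4 + 183) / 5.5 = 55.09
Valid solutions in (0, 60): {54, 55.09} minutes.
The second occurrence is t = 55.09 minutes.
The hands form a 177-degree angle at 55.09 minutes past 4:00.

Final answer: 55.09 minutes past 4:00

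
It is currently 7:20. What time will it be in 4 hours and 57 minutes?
Starting time: 7:20
Adding 57 minutes to 20 minutes: 20 + 57 = 77 minutes = 1 hour and 17 minutes
Adding 4 hours: 7 + 4 + 1 (carry) = 12
Final time: 12:17

Final answer: 12:17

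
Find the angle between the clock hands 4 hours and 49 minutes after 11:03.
First find the time 4 hours and 49 minutes after 11:03.
Total minutes: 11 x 60 + 3 + 4 x 60 + 49 = 952.
952 mod 720 = 232 minutes = 3:52.
Now compute the angle at 3:52:
Hour hand: 3 x 30 + 52 x 0.5 = 116 degrees
Minute hand: 52 x 6 = 312 degrees
Difference: |116 - 312| = 196 degrees
Smaller angle: 360 - 196 = 164 degrees

Final answer: 164 degrees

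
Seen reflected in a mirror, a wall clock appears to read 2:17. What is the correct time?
Reflection across the vertical (12-6) axis maps a hand at angle A degrees to (360 - A) degrees, which sends a reading of T minutes past 12:00 to (720 - T) minutes past 12:00.
Mirror reads 2:17 = 137 minutes past 12:00.
Actual time: (720 - 137) mod 720 = 583 minutes = 9:43.

Final answer: 9:43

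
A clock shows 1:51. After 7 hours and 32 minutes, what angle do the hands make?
First find the time 7 hours and 32 minutes after 1:51.
Total minutes: 1 x 60 + 51 + 7 x 60 + 32 = 563.
563 mod 720 = 563 minutes = 9:23.
Now compute the angle at 9:23:
Hour hand: 9 x 30 + 23 x 0.5 = 281.5 degrees
Minute hand: 23 x 6 = 138 degrees
Difference: |281.5 - 138| = 143.5 degrees
The angle is 143.5 degrees

Final answer: 143.5 degrees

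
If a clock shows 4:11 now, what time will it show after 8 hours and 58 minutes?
Starting time: 4:11
Adding 58 minutes to 11 minutes: 11 + 58 = 69 minutes = 1 hour and 9 minutes
Adding 8 hours: 4 + 8 + 1 (carry) = 13 - 12 = 1
Final time: 1:09

Final answer: 1:09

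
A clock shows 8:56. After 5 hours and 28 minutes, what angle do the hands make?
First find the time 5 hours and 28 minutes after 8:56.
Total minutes: 8 x 60 + 56 + 5 x 60 + 28 = 864.
864 mod 720 = 144 minutes = 2:24.
Now compute the angle at 2:24:
Hour hand: 2 x 30 + 24 x 0.5 = 72 degrees
Minute hand: 24 x 6 = 144 degrees
Difference: |72 - 144| = 72 degrees
The angle is 72 degrees

Final answer: 72 degrees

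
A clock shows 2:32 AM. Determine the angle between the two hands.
Hour hand position: 2 x 30 + 32 x 0.5 = 76 degrees
Minute hand position: 32 x 6 = 192 degrees
Difference: |76 - 192| = 116 degrees
The angle between the hands is 116 degrees

Final answer: 116 degrees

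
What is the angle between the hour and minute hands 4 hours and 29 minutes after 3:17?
First find the time 4 hours and 29 minutes after 3:17.
Total minutes: 3 x 60 + 17 + 4 x 60 + 29 = 466.
466 mod 720 = 466 minutes = 7:46.
Now compute the angle at 7:46:
Hour hand: 7 x 30 + 46 x 0.5 = 233 degrees
Minute hand: 46 x 6 = 276 degrees
Difference: |233 - 276| = 43 degrees
The angle is 43 degrees

Final answer: 43 degrees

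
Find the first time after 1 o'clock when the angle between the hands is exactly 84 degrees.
At t minutes past 1:00, the hour hand is at 30 x 1 + 0.5t degrees and the minute hand is at 6t degrees.
The smaller angle between them is 84 degrees when |30H - 5.5t| = 84 or |30H - 5.5t| = 276.
With H = 1, solve 30 x 1 - 5.5t = +/- target for each target:
  t = (30 x 1 - 84) / 5.5 = -9.82 (outside (0, 60))
  t = (30 x 1 + 84) / 5.5 = 20.73
  t = (30 x 1 - 276) / 5.5 = -44.73 (outside (0, 60))
  t = (30 x 1 + 276) / 5.5 = 55.64
Valid solutions in (0, 60): {20.73, 55.64} minutes.
The first occurrence is t = 20.73 minutes.
The hands form a 84-degree angle at 20.73 minutes past 1:00.

Final answer: 20.73 minutes past 1:00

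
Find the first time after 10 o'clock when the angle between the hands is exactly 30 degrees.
At t minutes past 10:00, the hour hand is at 30 x 10 + 0.5t degrees and the minute hand is at 6t degrees.
The smaller angle between them is 30 degrees when |30H - 5.5t| = 30 or |30H - 5.5t| = 330.
With H = 10, solve 30 x 10 - 5.5t = +/- target for each target:
  t = (30 x 10 - 30) / 5.5 = 49.09
  t = (30 x 10 + 30) / 5.5 = 60 (outside (0, 60))
  t = (30 x 10 - 330) / 5.5 = -5.45 (outside (0, 60))
  t = (30 x 10 + 330) / 5.5 = 114.55 (outside (0, 60))
Valid solutions in (0, 60): {49.09} minutes.
The first occurrence is t = 49.09 minutes.
The hands form a 30-degree angle at 49.09 minutes past 10:00.

Final answer: 49.09 minutes past 10:00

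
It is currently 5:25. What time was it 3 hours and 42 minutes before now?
Starting time: 5:25 = 325 total minutes past 12:00
Subtracting: 3 hours and 42 minutes = 222 minutes
325 - 222 = 103 minutes
= 1 hour and 43 minutes past 12:00 = 1:43

Final answer: 1:43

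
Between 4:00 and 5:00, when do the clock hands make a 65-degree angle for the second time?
At t minutes past 4:00, the hour hand is at 30 x 4 + 0.5t degrees and the minute hand is at 6t degrees.
The smaller angle between them is 65 degrees when |30H - 5.5t| = 65 or |30H - 5.5t| = 295.
With H = 4, solve 30 x 4 - 5.5t = +/- target for each target:
  t = (30 x 4 - 65) / 5.5 = 10
  t = (30 x 4 + 65) / 5.5 = 33.64
  t = (30 x 4 - 295) / 5.5 = -31.82 (outside (0, 60))
  t = (30 x 4 + 295) / 5.5 = 75.45 (outside (0, 60))
Valid solutions in (0, 60): {10, 33.64} minutes.
The second occurrence is t = 33.64 minutes.
The hands form a 65-degree angle at 33.64 minutes past 4:00.

Final answer: 33.64 minutes past 4:00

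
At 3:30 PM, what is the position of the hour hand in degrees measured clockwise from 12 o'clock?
The hour hand moves 30 degrees per hour and 0.5 degrees per minute.
At 3:30: (3) x 30 + 30 x 0.5 = 90 + 15 = 105 degrees

Final answer: 105 degrees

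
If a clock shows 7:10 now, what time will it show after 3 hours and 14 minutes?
Starting time: 7:10
Adding 14 minutes to 10 minutes: 10 + 14 = 24 minutes
Adding 3 hours: 7 + 3 = 10
Final time: 10:24

Final answer: 10:24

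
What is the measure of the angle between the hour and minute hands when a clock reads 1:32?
Hour hand position: 1 x 30 + 32 x 0.5 = 46 degrees
Minute hand position: 32 x 6 = 192 degrees
Difference: |46 - 192| = 146 degrees
The angle between the hands is 146 degrees

Final answer: 146 degrees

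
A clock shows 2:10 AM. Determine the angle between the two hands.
Hour hand position: 2 x 30 + 10 x 0.5 = 65 degrees
Minute hand position: 10 x 6 = 60 degrees
Difference: |65 - 60| = 5 degrees
The angle between the hands is 5 degrees

Final answer: 5 degrees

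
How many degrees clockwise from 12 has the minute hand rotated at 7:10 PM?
The minute hand moves 6 degrees per minute.
At 7:10: 10 x 6 = 60 degrees

Final answer: 60 degrees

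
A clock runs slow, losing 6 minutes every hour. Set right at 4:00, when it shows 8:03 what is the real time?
For every 60 true minutes, the faulty clock advances 54 minutes, so 1 faulty-clock minute corresponds to 60/54 true minutes.
From 4:00 to 8:03 on the faulty dial is 243 minutes.
True elapsed: 243 x 60/54 = 270 minutes = 4 hours and 30 minutes.
True time: 4:00 + 4 hours and 30 minutes = 8:30.

Final answer: 8:30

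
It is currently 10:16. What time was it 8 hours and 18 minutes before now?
Starting time: 10:16 = 616 total minutes past 12:00
Subtracting: 8 hours and 18 minutes = 498 minutes
616 - 498 = 118 minutes
= 1 hour and 58 minutes past 12:00 = 1:58

Final answer: 1:58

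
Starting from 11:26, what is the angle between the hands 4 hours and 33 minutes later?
First find the time 4 hours and 33 minutes after 11:26.
Total minutes: 11 x 60 + 26 + 4 x 60 + 33 = 959.
959 mod 720 = 239 minutes = 3:59.
Now compute the angle at 3:59:
Hour hand: 3 x 30 + 59 x 0.5 = 119.5 degrees
Minute hand: 59 x 6 = 354 degrees
Difference: |119.5 - 354| = 234.5 degrees
Smaller angle: 360 - 234.5 = 125.5 degrees

Final answer: 125.5 degrees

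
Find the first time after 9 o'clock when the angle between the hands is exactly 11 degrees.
At t minutes past 9:00, the hour hand is at 30 x 9 + 0.5t degrees and the minute hand is at 6t degrees.
The smaller angle between them is 11 degrees when |30H - 5.5t| = 11 or |30H - 5.5t| = 349.
With H = 9, solve 30 x 9 - 5.5t = +/- target for each target:
  t = (30 x 9 - 11) / 5.5 = 47.09
  t = (30 x 9 + 11) / 5.5 = 51.09
  t = (30 x 9 - 349) / 5.5 = -14.36 (outside (0, 60))
  t = (30 x 9 + 349) / 5.5 = 112.55 (outside (0, 60))
Valid solutions in (0, 60): {47.09, 51.09} minutes.
The first occurrence is t = 47.09 minutes.
The hands form a 11-degree angle at 47.09 minutes past 9:00.

Final answer: 47.09 minutes past 9:00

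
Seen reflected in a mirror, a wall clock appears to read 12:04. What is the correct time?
Reflection across the vertical (12-6) axis maps a hand at angle A degrees to (360 - A) degrees, which sends a reading of T minutes past 12:00 to (720 - T) minutes past 12:00.
Mirror reads 12:04 = 4 minutes past 12:00.
Actual time: (720 - 4) mod 720 = 716 minutes = 11:56.

Final answer: 11:56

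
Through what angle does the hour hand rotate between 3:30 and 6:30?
The hour hand moves 0.5 degrees per minute.
Time elapsed: 6:30 - 3:30 = 180 minutes
Angular displacement: 180 x 0.5 = 90 degrees

Final answer: 90 degrees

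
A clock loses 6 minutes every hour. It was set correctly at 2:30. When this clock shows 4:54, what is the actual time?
For every 60 true minutes, the faulty clock advances 54 minutes, so 1 faulty-clock minute corresponds to 60/54 true minutes.
From 2:30 to 4:54 on the faulty dial is 144 minutes.
True elapsed: 144 x 60/54 = 160 minutes = 2 hours and 40 minutes.
True time: 2:30 + 2 hours and 40 minutes = 5:10.

Final answer: 5:10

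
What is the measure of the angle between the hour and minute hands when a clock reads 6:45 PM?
Hour hand position: 6 x 30 + 45 x 0.5 = 202.5 degrees
Minute hand position: 45 x 6 = 270 degrees
Difference: |202.5 - 270| = 67.5 degrees
The angle between the hands is 67.5 degrees

Final answer: 67.5 degrees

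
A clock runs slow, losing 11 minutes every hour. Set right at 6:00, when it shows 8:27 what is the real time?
For every 60 true minutes, the faulty clock advances 49 minutes, so 1 faulty-clock minute corresponds to 60/49 true minutes.
From 6:00 to 8:27 on the faulty dial is 147 minutes.
True elapsed: 147 x 60/49 = 180 minutes = 3 hours.
True time: 6:00 + 3 hours = 9:00.

Final answer: 9:00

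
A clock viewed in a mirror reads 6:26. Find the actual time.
Reflection across the vertical (12-6) axis maps a hand at angle A degrees to (360 - A) degrees, which sends a reading of T minutes past 12:00 to (720 - T) minutes past 12:00.
Mirror reads 6:26 = 386 minutes past 12:00.
Actual time: (720 - 386) mod 720 = 334 minutes = 5:34.

Final answer: 5:34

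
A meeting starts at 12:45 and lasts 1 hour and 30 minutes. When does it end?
Starting time: 12:45
Adding 30 minutes to 45 minutes: 45 + 30 = 75 minutes = 1 hour and 15 minutes
Adding 1 hour: 12 + 1 + 1 (carry) = 14 - 12 = 2
Final time: 2:15

Final answer: 2:15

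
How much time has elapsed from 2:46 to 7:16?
From 2:46 to 7:16:
(7 x 60 + 16) - (2 x 60 + 46) = 436 - 166 = 270 minutes
= 4 hours and 30 minutes

Final answer: 4 hours and 30 minutes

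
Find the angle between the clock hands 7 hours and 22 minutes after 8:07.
First find the time 7 hours and 22 minutes after 8:07.
Total minutes: 8 x 60 + 7 + 7 x 60 + 22 = 929.
929 mod 720 = 209 minutes = 3:29.
Now compute the angle at 3:29:
Hour hand: 3 x 30 + 29 x 0.5 = 104.5 degrees
Minute hand: 29 x 6 = 174 degrees
Difference: |104.5 - 174| = 69.5 degrees
The angle is 69.5 degrees

Final answer: 69.5 degrees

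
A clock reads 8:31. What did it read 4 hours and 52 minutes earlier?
Starting time: 8:31 = 511 total minutes past 12:00
Subtracting: 4 hours and 52 minutes = 292 minutes
511 - 292 = 219 minutes
= 3 hours and 39 minutes past 12:00 = 3:39

Final answer: 3:39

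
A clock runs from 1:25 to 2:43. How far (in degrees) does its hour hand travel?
The hour hand moves 0.5 degrees per minute.
Time elapsed: 2:43 - 1:25 = 78 minutes
Angular displacement: 78 x 0.5 = 39 degrees

Final answer: 39 degrees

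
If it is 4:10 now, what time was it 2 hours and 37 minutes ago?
Starting time: 4:10 = 250 total minutes past 12:00
Subtracting: 2 hours and 37 minutes = 157 minutes
250 - 157 = 93 minutes
= 1 hour and 33 minutes past 12:00 = 1:33

Final answer: 1:33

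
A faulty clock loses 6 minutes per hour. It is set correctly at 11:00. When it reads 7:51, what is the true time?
For every 60 true minutes, the faulty clock advances 54 minutes, so 1 faulty-clock minute corresponds to 60/54 true minutes.
From 11:00 to 7:51 on the faulty dial is 531 minutes.
True elapsed: 531 x 60/54 = 590 minutes = 9 hours and 50 minutes.
True time: 11:00 + 9 hours and 50 minutes = 8:50.

Final answer: 8:50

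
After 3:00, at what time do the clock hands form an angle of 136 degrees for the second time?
At t minutes past 3:00, the hour hand is at 30 x 3 + 0.5t degrees and the minute hand is at 6t degrees.
The smaller angle between them is 136 degrees when |30H - 5.5t| = 136 or |30H - 5.5t| = 224.
With H = 3, solve 30 x 3 - 5.5t = +/- target for each target:
  t = (30 x 3 - 136) / 5.5 = -8.36 (outside (0, 60))
  t = (30 x 3 + 136) / 5.5 = 41.09
  t = (30 x 3 - 224) / 5.5 = -24.36 (outside (0, 60))
  t = (30 x 3 + 224) / 5.5 = 57.09
Valid solutions in (0, 60): {41.09, 57.09} minutes.
The second occurrence is t = 57.09 minutes.
The hands form a 136-degree angle at 57.09 minutes past 3:00.

Final answer: 57.09 minutes past 3:00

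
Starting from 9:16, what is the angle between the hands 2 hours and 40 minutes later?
First find the time 2 hours and 40 minutes after 9:16.
Total minutes: 9 x 60 + 16 + 2 x 60 + 40 = 716.
716 mod 720 = 716 minutes = 11:56.
Now compute the angle at 11:56:
Hour hand: 11 x 30 + 56 x 0.5 = 358 degrees
Minute hand: 56 x 6 = 336 degrees
Difference: |358 - 336| = 22 degrees
The angle is 22 degrees

Final answer: 22 degrees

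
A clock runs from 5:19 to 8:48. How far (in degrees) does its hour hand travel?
The hour hand moves 0.5 degrees per minute.
Time elapsed: 8:48 - 5:19 = 209 minutes
Angular displacement: 209 x 0.5 = 104.5 degrees

Final answer: 104.5 degrees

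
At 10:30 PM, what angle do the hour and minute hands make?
Hour hand position: 10 x 30 + 30 x 0.5 = 315 degrees
Minute hand position: 30 x 6 = 180 degrees
Difference: |315 - 180| = 135 degrees
The angle between the hands is 135 degrees

Final answer: 135 degrees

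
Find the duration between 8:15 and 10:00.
From 8:15 to 10:00:
(10 x 60 + 0) - (8 x 60 + 15) = 600 - 495 = 105 minutes
= 1 hour and 45 minutes

Final answer: 1 hour and 45 minutes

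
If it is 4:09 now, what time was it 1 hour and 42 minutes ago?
Starting time: 4:09 = 249 total minutes past 12:00
Subtracting: 1 hour and 42 minutes = 102 minutes
249 - 102 = 147 minutes
= 2 hours and 27 minutes past 12:00 = 2:27

Final answer: 2:27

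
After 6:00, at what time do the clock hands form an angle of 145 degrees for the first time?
At t minutes past 6:00, the hour hand is at 30 x 6 + 0.5t degrees and the minute hand is at 6t degrees.
The smaller angle between them is 145 degrees when |30H - 5.5t| = 145 or |30H - 5.5t| = 215.
With H = 6, solve 30 x 6 - 5.5t = +/- target for each target:
  t = (30 x 6 - 145) / 5.5 = 6.36
  t = (30 x 6 + 145) / 5.5 = 59.09
  t = (30 x 6 - 215) / 5.5 = -6.36 (outside (0, 60))
  t = (30 x 6 + 215) / 5.5 = 71.82 (outside (0, 60))
Valid solutions in (0, 60): {6.36, 59.09} minutes.
The first occurrence is t = 6.36 minutes.
The hands form a 145-degree angle at 6.36 minutes past 6:00.

Final answer: 6.36 minutes past 6:00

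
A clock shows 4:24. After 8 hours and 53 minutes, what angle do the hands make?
First find the time 8 hours and 53 minutes after 4:24.
Total minutes: 4 x 60 + 24 + 8 x 60 + 53 = 797.
797 mod 720 = 77 minutes = 1:17.
Now compute the angle at 1:17:
Hour hand: 1 x 30 + 17 x 0.5 = 38.5 degrees
Minute hand: 17 x 6 = 102 degrees
Difference: |38.5 - 102| = 63.5 degrees
The angle is 63.5 degrees

Final answer: 63.5 degrees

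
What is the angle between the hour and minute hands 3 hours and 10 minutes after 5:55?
First find the time 3 hours and 10 minutes after 5:55.
Total minutes: 5 x 60 + 55 + 3 x 60 + 10 = 545.
545 mod 720 = 545 minutes = 9:05.
Now compute the angle at 9:05:
Hour hand: 9 x 30 + 5 x 0.5 = 272.5 degrees
Minute hand: 5 x 6 = 30 degrees
Difference: |272.5 - 30| = 242.5 degrees
Smaller angle: 360 - 242.5 = 117.5 degrees

Final answer: 117.5 degrees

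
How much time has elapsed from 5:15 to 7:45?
From 5:15 to 7:45:
(7 x 60 + 45) - (5 x 60 + 15) = 465 - 315 = 150 minutes
= 2 hours and 30 minutes

Final answer: 2 hours and 30 minutes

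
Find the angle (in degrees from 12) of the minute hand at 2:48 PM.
The minute hand moves 6 degrees per minute.
At 2:48: 48 x 6 = 288 degrees

Final answer: 288 degrees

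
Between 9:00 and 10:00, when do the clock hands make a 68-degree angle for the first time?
At t minutes past 9:00, the hour hand is at 30 x 9 + 0.5t degrees and the minute hand is at 6t degrees.
The smaller angle between them is 68 degrees when |30H - 5.5t| = 68 or |30H - 5.5t| = 292.
With H = 9, solve 30 x 9 - 5.5t = +/- target for each target:
  t = (30 x 9 - 68) / 5.5 = 36.73
  t = (30 x 9 + 68) / 5.5 = 61.45 (outside (0, 60))
  t = (30 x 9 - 292) / 5.5 = -4 (outside (0, 60))
  t = (30 x 9 + 292) / 5.5 = 102.18 (outside (0, 60))
Valid solutions in (0, 60): {36.73} minutes.
The first occurrence is t = 36.73 minutes.
The hands form a 68-degree angle at 36.73 minutes past 9:00.

Final answer: 36.73 minutes past 9:00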